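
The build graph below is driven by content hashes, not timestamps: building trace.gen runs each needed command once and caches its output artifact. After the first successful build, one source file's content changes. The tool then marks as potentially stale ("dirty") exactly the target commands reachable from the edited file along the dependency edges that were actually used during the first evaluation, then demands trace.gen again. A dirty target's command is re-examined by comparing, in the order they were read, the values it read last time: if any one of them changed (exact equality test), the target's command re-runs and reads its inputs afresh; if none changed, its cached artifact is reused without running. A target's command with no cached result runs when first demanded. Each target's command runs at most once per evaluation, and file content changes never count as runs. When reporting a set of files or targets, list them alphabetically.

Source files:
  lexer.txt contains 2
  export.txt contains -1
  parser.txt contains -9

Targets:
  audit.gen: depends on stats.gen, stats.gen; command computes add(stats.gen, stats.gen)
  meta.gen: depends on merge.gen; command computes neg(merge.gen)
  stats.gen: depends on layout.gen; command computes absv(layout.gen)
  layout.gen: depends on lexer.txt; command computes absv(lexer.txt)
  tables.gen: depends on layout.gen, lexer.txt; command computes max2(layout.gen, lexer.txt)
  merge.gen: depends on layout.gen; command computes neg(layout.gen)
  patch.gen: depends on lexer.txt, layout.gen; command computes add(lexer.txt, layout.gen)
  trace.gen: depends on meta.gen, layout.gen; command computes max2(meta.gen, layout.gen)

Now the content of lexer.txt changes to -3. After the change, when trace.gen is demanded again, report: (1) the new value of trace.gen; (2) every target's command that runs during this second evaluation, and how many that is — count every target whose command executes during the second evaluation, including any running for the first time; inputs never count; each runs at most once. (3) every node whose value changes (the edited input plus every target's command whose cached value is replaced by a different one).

trace.gen now evaluates to 3.
Run set: layout.gen, merge.gen, meta.gen, trace.gen (4 run).
Changed values: layout.gen, lexer.txt, merge.gen, meta.gen, trace.gen.

Initial pass — values computed on the first demand:
  layout.gen = absv(2) = 2
  merge.gen = neg(2) = -2
  meta.gen = neg(-2) = 2
  trace.gen = max2(2, 2) = 2

Second demand — change propagation:
  layout.gen: re-runs because lexer.txt 2->-3; new result 3.
  merge.gen: re-runs because layout.gen 2->3; new result -3.
  meta.gen: re-runs because merge.gen -2->-3; new result 3.
  trace.gen: re-runs because meta.gen 2->3; layout.gen 2->3; new result 3.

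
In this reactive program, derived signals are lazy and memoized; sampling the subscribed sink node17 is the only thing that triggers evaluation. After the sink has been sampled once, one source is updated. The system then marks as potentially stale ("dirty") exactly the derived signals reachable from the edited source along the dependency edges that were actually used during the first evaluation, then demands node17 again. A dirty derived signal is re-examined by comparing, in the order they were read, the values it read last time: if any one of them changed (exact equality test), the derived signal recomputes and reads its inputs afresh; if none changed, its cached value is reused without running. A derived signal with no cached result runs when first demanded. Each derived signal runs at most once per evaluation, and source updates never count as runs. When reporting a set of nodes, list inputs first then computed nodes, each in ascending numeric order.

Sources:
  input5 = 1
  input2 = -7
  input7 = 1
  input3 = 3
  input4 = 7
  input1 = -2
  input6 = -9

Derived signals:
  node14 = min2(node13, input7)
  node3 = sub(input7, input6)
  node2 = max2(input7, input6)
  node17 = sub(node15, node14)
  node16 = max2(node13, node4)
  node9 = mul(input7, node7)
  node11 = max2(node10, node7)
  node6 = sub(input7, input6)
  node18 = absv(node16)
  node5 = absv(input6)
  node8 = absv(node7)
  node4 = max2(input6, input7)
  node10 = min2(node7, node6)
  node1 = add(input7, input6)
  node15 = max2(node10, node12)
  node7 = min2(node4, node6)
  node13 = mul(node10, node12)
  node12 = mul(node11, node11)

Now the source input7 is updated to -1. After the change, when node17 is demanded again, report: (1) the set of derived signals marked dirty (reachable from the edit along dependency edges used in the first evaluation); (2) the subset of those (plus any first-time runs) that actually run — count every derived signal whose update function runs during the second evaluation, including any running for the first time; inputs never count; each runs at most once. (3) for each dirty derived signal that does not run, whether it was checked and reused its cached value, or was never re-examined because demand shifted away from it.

The edit dirties: node4, node6, node7, node10, node11, node12, node13, node14, node15, node17.
10 derived signals run: node4, node6, node7, node10, node11, node12, node13, node14, node15, node17.
No dirty derived signal escaped a run.

First demand of the output computes:
  node4 = max2(-9, 1) = 1
  node6 = sub(1, -9) = 10
  node7 = min2(1, 10) = 1
  node10 = min2(1, 10) = 1
  node11 = max2(1, 1) = 1
  node12 = mul(1, 1) = 1
  node13 = mul(1, 1) = 1
  node14 = min2(1, 1) = 1
  node15 = max2(1, 1) = 1
  node17 = sub(1, 1) = 0

After the edit, cleaning proceeds:
  node4: a read changed (input7 1->-1) — executes, giving -1.
  node6: a read changed (input7 1->-1) — executes, giving 8.
  node7: a read changed (node4 1->-1; node6 10->8) — executes, giving -1.
  node10: a read changed (node7 1->-1; node6 10->8) — executes, giving -1.
  node11: a read changed (node10 1->-1; node7 1->-1) — executes, giving -1.
  node12: a read changed (node11 1->-1; node11 1->-1) — executes, giving 1 — identical to its old value.
  node13: a read changed (node10 1->-1) — executes, giving -1.
  node14: a read changed (node13 1->-1; input7 1->-1) — executes, giving -1.
  node15: a read changed (node10 1->-1) — executes, giving 1 — identical to its old value.
  node17: a read changed (node14 1->-1) — executes, giving 2.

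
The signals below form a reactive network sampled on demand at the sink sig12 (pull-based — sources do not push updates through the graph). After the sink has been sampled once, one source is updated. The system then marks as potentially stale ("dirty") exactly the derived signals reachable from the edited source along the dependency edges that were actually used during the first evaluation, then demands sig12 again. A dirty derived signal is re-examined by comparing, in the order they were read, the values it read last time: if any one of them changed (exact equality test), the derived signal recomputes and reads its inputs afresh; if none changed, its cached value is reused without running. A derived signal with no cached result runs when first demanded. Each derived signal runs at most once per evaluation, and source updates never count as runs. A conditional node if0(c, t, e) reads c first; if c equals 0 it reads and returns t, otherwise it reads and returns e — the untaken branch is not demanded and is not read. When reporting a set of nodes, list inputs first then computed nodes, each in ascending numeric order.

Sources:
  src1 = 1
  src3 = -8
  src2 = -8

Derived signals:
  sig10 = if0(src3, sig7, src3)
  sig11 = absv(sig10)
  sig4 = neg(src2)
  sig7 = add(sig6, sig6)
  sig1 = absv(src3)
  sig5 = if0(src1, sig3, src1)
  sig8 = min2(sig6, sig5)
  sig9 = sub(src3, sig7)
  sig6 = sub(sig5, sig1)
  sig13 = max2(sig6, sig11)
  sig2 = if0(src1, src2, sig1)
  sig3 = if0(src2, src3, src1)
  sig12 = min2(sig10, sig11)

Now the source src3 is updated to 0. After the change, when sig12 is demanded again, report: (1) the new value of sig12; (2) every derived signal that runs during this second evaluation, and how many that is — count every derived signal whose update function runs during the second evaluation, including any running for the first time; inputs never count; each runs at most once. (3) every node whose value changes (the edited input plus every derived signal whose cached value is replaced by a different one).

Initial pass — values computed on the first demand:
  sig10 = if0(src3=-8 -> else branch src3) = -8
  sig11 = absv(-8) = 8
  sig12 = min2(-8, 8) = -8

Second demand — change propagation:
  sig1: newly demanded (no cache) — executes and yields 0.
  sig5: newly demanded (no cache) — executes and yields 1.
  sig6: newly demanded (no cache) — executes and yields 1.
  sig7: newly demanded (no cache) — executes and yields 2.
  sig10: re-runs because src3 -8->0; src3 -8->0; new result 2.
  sig11: re-runs because sig10 -8->2; new result 2.
  sig12: re-runs because sig10 -8->2; sig11 8->2; new result 2.

The important point: the flipped condition pulls in fresh nodes; sig1, sig5, sig6, sig7 run for the first time.

sig12 now evaluates to 2.
Run set: sig1, sig5, sig6, sig7, sig10, sig11, sig12 (7 run).
Changed values: src3, sig10, sig11, sig12.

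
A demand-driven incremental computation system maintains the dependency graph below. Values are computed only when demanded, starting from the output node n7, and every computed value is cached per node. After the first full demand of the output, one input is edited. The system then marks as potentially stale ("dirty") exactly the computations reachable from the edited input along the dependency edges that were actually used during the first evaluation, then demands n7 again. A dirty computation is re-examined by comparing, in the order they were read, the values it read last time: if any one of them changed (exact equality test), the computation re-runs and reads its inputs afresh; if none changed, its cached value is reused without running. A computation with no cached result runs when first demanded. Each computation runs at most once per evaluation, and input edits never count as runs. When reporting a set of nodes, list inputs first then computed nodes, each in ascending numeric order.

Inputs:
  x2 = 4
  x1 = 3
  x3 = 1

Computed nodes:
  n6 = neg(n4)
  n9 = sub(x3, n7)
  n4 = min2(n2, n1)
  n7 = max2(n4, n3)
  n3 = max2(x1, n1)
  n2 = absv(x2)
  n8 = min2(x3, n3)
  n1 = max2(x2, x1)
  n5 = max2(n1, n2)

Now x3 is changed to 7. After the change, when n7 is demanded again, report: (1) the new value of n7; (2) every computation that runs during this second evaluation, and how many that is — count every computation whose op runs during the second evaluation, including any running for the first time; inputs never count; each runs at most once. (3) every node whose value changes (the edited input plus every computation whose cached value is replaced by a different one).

New value of n7: 4.
Computations that run: none — 0 in total.
Values that change: x3.
Key observation: x3 is never demanded by the output, so the edit triggers no recomputation at all.

First evaluation (everything demanded from the output):
  n1 = max2(4, 3) = 4
  n2 = absv(4) = 4
  n3 = max2(3, 4) = 4
  n4 = min2(4, 4) = 4
  n7 = max2(4, 4) = 4

Propagation after the edit:
  x3 feeds no computation that the output demands — nothing is marked dirty and nothing runs.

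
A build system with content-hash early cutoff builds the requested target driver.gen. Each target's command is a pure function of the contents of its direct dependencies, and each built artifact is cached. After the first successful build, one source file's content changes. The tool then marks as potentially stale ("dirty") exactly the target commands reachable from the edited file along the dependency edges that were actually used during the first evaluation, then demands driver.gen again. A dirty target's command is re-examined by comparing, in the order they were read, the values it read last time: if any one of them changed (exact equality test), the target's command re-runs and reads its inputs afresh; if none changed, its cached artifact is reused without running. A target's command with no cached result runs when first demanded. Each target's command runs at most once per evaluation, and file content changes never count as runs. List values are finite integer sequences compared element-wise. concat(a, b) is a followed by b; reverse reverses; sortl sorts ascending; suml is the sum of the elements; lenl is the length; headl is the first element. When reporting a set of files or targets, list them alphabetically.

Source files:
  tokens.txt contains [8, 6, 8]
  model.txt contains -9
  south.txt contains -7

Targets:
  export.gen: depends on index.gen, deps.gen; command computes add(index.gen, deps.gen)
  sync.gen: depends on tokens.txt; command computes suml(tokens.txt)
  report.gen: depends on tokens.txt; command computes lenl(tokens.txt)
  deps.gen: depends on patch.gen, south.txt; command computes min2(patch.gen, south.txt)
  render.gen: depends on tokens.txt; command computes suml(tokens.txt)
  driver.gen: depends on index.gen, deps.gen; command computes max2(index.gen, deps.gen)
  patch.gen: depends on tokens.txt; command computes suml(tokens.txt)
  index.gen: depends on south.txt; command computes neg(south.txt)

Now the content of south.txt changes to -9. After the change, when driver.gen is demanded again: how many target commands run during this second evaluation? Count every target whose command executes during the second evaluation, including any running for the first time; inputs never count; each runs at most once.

Target commands that run: deps.gen, driver.gen, index.gen — 3 in total.

First evaluation (everything demanded from the output):
  index.gen = neg(-7) = 7
  patch.gen = suml([8, 6, 8]) = 22
  deps.gen = min2(22, -7) = -7
  driver.gen = max2(7, -7) = 7

Propagation after the edit:
  deps.gen: runs — south.txt -7->-9; result -9.
  index.gen: runs — south.txt -7->-9; result 9.
  driver.gen: runs — index.gen 7->9; deps.gen -7->-9; result 9.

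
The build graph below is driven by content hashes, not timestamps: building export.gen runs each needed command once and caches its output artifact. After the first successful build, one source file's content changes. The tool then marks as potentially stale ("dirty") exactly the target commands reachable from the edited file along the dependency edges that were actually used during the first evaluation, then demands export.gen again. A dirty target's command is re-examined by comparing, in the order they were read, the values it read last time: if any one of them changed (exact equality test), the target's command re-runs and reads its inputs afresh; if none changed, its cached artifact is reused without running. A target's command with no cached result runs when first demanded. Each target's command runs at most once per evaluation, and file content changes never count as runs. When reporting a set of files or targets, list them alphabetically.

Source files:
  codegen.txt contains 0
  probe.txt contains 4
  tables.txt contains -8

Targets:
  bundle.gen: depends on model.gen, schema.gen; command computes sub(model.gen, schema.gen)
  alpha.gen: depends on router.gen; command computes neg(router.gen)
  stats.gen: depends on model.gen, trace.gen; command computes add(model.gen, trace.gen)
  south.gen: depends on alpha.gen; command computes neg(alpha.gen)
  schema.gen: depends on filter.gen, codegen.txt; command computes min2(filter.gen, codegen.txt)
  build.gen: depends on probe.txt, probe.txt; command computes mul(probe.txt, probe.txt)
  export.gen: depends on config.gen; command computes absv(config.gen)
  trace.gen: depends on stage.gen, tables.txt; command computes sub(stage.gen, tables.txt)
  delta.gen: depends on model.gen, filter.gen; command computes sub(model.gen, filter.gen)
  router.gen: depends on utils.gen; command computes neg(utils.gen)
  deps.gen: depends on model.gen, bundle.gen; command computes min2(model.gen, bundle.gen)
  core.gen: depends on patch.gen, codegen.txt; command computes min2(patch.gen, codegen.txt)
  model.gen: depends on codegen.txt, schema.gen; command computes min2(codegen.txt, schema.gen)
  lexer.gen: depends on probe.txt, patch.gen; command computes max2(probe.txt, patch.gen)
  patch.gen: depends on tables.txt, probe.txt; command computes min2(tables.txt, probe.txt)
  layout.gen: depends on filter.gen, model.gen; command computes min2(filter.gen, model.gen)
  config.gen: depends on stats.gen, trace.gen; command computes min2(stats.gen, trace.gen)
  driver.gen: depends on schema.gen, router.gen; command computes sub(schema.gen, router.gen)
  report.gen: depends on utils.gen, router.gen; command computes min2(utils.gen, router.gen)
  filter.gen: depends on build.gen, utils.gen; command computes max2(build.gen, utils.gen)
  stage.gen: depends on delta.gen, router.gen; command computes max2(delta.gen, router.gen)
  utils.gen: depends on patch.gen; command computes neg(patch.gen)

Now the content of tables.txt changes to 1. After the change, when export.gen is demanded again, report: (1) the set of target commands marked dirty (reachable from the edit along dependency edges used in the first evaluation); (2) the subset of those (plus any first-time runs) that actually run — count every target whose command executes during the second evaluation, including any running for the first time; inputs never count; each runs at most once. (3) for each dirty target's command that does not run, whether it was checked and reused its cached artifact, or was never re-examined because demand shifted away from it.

Dirty set: config.gen, delta.gen, export.gen, filter.gen, model.gen, patch.gen, router.gen, schema.gen, stage.gen, stats.gen, trace.gen, utils.gen.
Run set: filter.gen, patch.gen, router.gen, stage.gen, trace.gen, utils.gen (6 run).
Re-examined without running (cache reused): config.gen, delta.gen, export.gen, model.gen, schema.gen, stats.gen.
The important point: at schema.gen every value read last time is unchanged, so the dirty flag clears without a run.

Initial pass — values computed on the first demand:
  build.gen = mul(4, 4) = 16
  patch.gen = min2(-8, 4) = -8
  utils.gen = neg(-8) = 8
  filter.gen = max2(16, 8) = 16
  router.gen = neg(8) = -8
  schema.gen = min2(16, 0) = 0
  model.gen = min2(0, 0) = 0
  delta.gen = sub(0, 16) = -16
  stage.gen = max2(-16, -8) = -8
  trace.gen = sub(-8, -8) = 0
  stats.gen = add(0, 0) = 0
  config.gen = min2(0, 0) = 0
  export.gen = absv(0) = 0

Second demand — change propagation:
  patch.gen: re-runs because tables.txt -8->1; new result 1.
  utils.gen: re-runs because patch.gen -8->1; new result -1.
  filter.gen: re-runs because utils.gen 8->-1; new result 16 (unchanged).
  router.gen: re-runs because utils.gen 8->-1; new result 1.
  schema.gen: re-examined; everything it read last time is the same (filter.gen unchanged, codegen.txt unchanged) — cache 0 kept, no run.
  model.gen: re-examined; everything it read last time is the same (codegen.txt unchanged, schema.gen unchanged) — cache 0 kept, no run.
  delta.gen: re-examined; everything it read last time is the same (model.gen unchanged, filter.gen unchanged) — cache -16 kept, no run.
  stage.gen: re-runs because router.gen -8->1; new result 1.
  trace.gen: re-runs because stage.gen -8->1; tables.txt -8->1; new result 0 (unchanged).
  stats.gen: re-examined; everything it read last time is the same (model.gen unchanged, trace.gen unchanged) — cache 0 kept, no run.
  config.gen: re-examined; everything it read last time is the same (stats.gen unchanged, trace.gen unchanged) — cache 0 kept, no run.
  export.gen: re-examined; everything it read last time is the same (config.gen unchanged) — cache 0 kept, no run.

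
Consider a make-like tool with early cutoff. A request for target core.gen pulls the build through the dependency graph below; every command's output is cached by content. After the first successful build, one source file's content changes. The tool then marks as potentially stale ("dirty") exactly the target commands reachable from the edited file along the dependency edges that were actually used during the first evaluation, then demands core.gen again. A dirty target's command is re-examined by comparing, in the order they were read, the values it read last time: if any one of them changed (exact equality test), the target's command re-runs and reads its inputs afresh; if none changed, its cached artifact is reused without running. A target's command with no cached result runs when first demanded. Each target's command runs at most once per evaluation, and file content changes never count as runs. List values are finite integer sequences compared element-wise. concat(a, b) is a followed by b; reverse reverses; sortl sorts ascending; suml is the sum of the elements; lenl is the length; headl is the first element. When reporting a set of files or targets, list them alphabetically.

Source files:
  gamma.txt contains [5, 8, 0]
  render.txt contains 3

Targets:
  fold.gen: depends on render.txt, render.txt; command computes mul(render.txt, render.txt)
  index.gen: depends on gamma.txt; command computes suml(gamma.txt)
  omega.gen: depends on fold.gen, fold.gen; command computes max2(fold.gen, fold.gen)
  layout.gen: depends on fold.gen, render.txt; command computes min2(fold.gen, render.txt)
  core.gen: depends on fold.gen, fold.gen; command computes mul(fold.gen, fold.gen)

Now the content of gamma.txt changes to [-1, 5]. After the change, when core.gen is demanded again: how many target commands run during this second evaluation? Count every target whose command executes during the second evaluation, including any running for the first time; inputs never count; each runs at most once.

0 target commands run: none.
Note the shortcut — gamma.txt feeds only undemanded nodes, so no recomputation happens.

First demand of the output computes:
  fold.gen = mul(3, 3) = 9
  core.gen = mul(9, 9) = 81

After the edit, cleaning proceeds:
  gamma.txt only reaches undemanded nodes; the second demand re-runs nothing.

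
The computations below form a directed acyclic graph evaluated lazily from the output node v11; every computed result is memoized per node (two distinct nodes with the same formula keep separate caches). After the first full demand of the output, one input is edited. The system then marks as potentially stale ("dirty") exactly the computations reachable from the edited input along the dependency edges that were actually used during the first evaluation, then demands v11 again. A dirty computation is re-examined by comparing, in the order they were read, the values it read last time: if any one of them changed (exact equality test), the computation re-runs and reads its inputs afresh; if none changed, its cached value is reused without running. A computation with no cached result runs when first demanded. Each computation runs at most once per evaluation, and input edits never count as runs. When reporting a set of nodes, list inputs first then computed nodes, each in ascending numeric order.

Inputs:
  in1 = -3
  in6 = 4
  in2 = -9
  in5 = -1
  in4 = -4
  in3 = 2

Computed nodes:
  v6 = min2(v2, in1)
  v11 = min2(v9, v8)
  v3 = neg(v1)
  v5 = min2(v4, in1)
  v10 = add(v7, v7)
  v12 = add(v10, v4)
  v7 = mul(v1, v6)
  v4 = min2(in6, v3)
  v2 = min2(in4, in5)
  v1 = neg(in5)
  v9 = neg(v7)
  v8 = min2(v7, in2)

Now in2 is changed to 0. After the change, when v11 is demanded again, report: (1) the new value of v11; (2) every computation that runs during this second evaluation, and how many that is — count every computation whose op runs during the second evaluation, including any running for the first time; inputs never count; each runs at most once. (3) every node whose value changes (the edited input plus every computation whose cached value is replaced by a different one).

Demanding v11 again yields -4.
2 computations run: v8, v11.
The nodes whose values change: in2, v8, v11.

First demand of the output computes:
  v1 = neg(-1) = 1
  v2 = min2(-4, -1) = -4
  v6 = min2(-4, -3) = -4
  v7 = mul(1, -4) = -4
  v8 = min2(-4, -9) = -9
  v9 = neg(-4) = 4
  v11 = min2(4, -9) = -9

After the edit, cleaning proceeds:
  v8: a read changed (in2 -9->0) — executes, giving -4.
  v11: a read changed (v8 -9->-4) — executes, giving -4.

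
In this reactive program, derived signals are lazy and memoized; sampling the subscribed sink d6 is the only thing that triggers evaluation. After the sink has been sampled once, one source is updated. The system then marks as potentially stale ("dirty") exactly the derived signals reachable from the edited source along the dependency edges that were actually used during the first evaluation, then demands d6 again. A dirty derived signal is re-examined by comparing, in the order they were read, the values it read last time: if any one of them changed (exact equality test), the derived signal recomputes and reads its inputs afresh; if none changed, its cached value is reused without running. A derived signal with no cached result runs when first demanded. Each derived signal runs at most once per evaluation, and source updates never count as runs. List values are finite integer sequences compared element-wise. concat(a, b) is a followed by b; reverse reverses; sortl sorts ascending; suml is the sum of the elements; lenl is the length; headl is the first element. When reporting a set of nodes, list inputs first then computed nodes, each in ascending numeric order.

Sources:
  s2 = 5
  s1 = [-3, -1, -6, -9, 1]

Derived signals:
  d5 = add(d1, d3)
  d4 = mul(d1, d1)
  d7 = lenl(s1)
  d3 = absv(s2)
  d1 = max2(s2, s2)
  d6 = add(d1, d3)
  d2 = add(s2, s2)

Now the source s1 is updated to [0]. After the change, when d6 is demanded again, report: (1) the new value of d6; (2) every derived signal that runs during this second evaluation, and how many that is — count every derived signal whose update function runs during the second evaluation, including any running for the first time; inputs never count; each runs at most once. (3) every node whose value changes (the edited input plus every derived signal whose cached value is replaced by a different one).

First demand of the output computes:
  d1 = max2(5, 5) = 5
  d3 = absv(5) = 5
  d6 = add(5, 5) = 10

After the edit, cleaning proceeds:
  s1 only reaches undemanded nodes; the second demand re-runs nothing.

Note the shortcut — s1 feeds only undemanded nodes, so no recomputation happens.

Demanding d6 again yields 10.
0 derived signals run: none.
The nodes whose values change: s1.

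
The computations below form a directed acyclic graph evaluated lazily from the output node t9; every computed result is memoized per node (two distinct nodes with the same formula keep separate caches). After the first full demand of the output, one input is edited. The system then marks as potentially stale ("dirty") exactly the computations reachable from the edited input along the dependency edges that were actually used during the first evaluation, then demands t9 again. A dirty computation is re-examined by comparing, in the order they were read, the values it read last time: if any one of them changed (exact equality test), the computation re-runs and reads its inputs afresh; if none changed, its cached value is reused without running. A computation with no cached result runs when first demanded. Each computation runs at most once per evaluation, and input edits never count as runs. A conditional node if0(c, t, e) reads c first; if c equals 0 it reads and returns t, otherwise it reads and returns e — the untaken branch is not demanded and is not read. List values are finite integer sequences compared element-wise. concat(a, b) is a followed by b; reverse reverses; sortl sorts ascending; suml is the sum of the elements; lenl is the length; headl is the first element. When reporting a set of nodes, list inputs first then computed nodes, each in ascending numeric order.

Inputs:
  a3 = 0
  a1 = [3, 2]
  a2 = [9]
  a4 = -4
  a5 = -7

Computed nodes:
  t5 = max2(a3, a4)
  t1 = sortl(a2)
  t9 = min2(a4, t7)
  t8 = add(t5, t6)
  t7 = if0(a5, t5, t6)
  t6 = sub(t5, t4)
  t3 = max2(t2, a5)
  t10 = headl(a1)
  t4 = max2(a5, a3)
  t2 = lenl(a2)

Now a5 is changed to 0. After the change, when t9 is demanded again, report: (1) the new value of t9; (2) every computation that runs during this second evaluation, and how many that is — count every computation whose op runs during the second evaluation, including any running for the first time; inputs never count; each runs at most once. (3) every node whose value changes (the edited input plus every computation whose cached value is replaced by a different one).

First demand of the output computes:
  t4 = max2(-7, 0) = 0
  t5 = max2(0, -4) = 0
  t6 = sub(0, 0) = 0
  t7 = if0(a5=-7 -> else branch t6) = 0
  t9 = min2(-4, 0) = -4

After the edit, cleaning proceeds:
  t4: stays stale; no demand reaches it after the flip.
  t6: stays stale; no demand reaches it after the flip.
  t7: a read changed (a5 -7->0) — executes, giving 0 — identical to its old value.
  t9: dirty, but its reads are unchanged (a4 unchanged, t7 unchanged); cached -4 stands.

Note the branch switch — demand abandons t4, t6, which are never re-examined.

Demanding t9 again yields -4.
1 computations run: t7.
The nodes whose values change: a5.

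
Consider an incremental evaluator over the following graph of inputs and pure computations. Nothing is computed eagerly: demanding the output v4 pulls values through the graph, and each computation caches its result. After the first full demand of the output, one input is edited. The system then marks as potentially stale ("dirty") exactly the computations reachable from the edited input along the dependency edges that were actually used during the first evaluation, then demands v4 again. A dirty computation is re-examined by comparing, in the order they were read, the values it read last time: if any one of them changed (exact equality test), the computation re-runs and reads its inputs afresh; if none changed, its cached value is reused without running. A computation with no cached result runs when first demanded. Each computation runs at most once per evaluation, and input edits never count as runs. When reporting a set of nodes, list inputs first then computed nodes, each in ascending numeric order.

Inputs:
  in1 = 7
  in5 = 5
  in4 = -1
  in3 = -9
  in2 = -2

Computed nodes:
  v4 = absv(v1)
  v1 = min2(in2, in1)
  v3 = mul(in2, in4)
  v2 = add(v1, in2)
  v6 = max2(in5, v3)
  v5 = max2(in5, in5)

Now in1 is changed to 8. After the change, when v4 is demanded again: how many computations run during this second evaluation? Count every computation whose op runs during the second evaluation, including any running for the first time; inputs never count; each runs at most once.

Run set: v1 (1 run).
The important point: v1 recomputes to an identical value, and the output ends up unchanged.

Initial pass — values computed on the first demand:
  v1 = min2(-2, 7) = -2
  v4 = absv(-2) = 2

Second demand — change propagation:
  v1: re-runs because in1 7->8; new result -2 (unchanged).
  v4: re-examined; everything it read last time is the same (v1 unchanged) — cache 2 kept, no run.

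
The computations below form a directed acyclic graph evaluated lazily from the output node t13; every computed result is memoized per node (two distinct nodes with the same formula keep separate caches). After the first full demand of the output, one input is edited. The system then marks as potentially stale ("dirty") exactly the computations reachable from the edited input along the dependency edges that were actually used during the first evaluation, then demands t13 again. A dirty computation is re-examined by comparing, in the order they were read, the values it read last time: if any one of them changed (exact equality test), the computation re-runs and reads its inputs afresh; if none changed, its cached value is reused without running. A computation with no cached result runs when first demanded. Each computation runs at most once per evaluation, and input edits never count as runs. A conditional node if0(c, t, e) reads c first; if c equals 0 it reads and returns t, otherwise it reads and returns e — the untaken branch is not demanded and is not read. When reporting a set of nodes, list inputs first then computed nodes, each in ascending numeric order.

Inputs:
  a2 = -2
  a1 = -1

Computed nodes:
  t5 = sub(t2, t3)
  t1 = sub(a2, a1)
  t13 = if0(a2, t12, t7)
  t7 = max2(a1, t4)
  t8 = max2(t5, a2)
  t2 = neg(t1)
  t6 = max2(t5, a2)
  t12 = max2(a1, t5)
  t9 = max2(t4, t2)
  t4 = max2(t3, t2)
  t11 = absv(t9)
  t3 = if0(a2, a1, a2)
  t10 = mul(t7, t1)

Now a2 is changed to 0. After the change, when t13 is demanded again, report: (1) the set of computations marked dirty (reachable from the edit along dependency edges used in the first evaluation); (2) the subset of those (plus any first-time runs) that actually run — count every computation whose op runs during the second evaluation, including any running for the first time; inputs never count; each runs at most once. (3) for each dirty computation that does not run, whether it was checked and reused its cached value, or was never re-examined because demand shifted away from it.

First demand of the output computes:
  t1 = sub(-2, -1) = -1
  t2 = neg(-1) = 1
  t3 = if0(a2=-2 -> else branch a2) = -2
  t4 = max2(-2, 1) = 1
  t7 = max2(-1, 1) = 1
  t13 = if0(a2=-2 -> else branch t7) = 1

After the edit, cleaning proceeds:
  t1: a read changed (a2 -2->0) — executes, giving 1.
  t2: a read changed (t1 -1->1) — executes, giving -1.
  t3: a read changed (a2 -2->0; a2 -2->0) — executes, giving -1.
  t4: stays stale; no demand reaches it after the flip.
  t5: had never run; runs now, result 0.
  t7: stays stale; no demand reaches it after the flip.
  t12: had never run; runs now, result 0.
  t13: a read changed (a2 -2->0) — executes, giving 0.

Note the branch switch — demand abandons t4, t7, which are never re-examined.

The edit dirties: t1, t2, t3, t4, t7, t13.
6 computations run: t1, t2, t3, t5, t12, t13.
Unvisited dirty nodes (no longer demanded): t4, t7.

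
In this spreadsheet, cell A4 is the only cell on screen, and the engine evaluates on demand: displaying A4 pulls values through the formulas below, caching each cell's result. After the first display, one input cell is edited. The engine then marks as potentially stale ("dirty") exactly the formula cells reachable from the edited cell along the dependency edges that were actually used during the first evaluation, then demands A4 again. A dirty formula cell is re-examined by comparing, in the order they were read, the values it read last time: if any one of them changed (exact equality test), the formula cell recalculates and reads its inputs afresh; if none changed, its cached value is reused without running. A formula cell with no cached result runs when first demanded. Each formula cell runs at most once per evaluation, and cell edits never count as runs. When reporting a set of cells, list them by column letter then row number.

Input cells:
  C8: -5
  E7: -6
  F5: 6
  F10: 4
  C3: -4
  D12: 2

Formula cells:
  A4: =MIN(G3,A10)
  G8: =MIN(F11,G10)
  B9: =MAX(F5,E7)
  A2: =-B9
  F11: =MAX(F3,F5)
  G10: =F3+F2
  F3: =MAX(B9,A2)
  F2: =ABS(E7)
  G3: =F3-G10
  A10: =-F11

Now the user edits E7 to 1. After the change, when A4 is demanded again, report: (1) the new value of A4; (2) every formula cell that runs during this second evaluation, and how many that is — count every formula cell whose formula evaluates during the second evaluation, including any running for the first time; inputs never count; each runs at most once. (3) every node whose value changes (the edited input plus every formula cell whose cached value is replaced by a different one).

Initial pass — values computed on the first demand:
  B9 = MAX(6, -6) = 6
  A2 = -(6) = -6
  F2 = ABS(-6) = 6
  F3 = MAX(6, -6) = 6
  F11 = MAX(6, 6) = 6
  A10 = -(6) = -6
  G10 = 6 + 6 = 12
  G3 = 6 - 12 = -6
  A4 = MIN(-6, -6) = -6

Second demand — change propagation:
  B9: re-runs because E7 -6->1; new result 6 (unchanged).
  A2: re-examined; everything it read last time is the same (B9 unchanged) — cache -6 kept, no run.
  F2: re-runs because E7 -6->1; new result 1.
  F3: re-examined; everything it read last time is the same (B9 unchanged, A2 unchanged) — cache 6 kept, no run.
  F11: re-examined; everything it read last time is the same (F3 unchanged, F5 unchanged) — cache 6 kept, no run.
  A10: re-examined; everything it read last time is the same (F11 unchanged) — cache -6 kept, no run.
  G10: re-runs because F2 6->1; new result 7.
  G3: re-runs because G10 12->7; new result -1.
  A4: re-runs because G3 -6->-1; new result -6 (unchanged).

The important point: at A2 every value read last time is unchanged, so the dirty flag clears without a run.

A4 now evaluates to -6.
Run set: A4, B9, F2, G3, G10 (5 run).
Changed values: E7, F2, G3, G10.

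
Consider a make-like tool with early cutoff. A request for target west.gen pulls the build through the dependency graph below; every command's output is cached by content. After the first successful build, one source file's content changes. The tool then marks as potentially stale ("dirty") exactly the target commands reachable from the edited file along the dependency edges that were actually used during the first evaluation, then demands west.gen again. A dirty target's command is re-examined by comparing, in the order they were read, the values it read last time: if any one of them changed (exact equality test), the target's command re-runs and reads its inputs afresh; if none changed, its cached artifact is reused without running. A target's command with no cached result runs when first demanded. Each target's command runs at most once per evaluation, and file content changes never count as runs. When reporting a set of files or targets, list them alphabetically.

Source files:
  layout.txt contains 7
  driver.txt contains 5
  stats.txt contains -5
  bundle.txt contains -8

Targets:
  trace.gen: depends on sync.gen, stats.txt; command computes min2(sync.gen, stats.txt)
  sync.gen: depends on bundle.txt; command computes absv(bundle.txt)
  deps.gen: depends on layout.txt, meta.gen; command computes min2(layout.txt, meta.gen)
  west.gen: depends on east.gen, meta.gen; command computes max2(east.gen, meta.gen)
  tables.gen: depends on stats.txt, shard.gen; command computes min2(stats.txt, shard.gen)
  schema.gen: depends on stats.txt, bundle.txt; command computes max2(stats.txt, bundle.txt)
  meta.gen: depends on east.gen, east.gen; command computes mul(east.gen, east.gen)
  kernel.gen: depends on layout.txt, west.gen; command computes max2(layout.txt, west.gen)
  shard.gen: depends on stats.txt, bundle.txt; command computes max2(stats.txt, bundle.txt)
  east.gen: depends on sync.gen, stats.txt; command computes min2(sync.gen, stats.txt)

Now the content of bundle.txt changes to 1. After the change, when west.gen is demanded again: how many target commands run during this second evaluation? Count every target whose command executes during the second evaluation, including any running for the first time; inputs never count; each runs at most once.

First demand of the output computes:
  sync.gen = absv(-8) = 8
  east.gen = min2(8, -5) = -5
  meta.gen = mul(-5, -5) = 25
  west.gen = max2(-5, 25) = 25

After the edit, cleaning proceeds:
  sync.gen: a read changed (bundle.txt -8->1) — executes, giving 1.
  east.gen: a read changed (sync.gen 8->1) — executes, giving -5 — identical to its old value.
  meta.gen: dirty, but its reads are unchanged (east.gen unchanged, east.gen unchanged); cached 25 stands.
  west.gen: dirty, but its reads are unchanged (east.gen unchanged, meta.gen unchanged); cached 25 stands.

Note the absorption at east.gen: it re-runs yet its value is the same, leaving the output's value untouched.

2 target commands run: east.gen, sync.gen.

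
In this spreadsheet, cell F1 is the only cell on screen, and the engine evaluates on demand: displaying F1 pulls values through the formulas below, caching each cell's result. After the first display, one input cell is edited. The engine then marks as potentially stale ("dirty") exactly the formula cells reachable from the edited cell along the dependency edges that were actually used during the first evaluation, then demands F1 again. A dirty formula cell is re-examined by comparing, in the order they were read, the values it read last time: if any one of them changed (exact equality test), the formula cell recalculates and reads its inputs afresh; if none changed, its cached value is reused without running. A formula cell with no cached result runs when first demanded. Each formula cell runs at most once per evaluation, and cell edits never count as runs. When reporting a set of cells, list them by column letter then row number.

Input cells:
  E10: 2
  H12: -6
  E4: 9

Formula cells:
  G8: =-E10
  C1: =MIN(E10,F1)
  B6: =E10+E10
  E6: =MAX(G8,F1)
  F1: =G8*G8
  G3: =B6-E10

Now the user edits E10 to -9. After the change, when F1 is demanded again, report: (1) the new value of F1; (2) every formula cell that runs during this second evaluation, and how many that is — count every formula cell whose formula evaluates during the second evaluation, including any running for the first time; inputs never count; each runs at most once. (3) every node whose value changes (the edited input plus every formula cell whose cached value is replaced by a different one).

F1 now evaluates to 81.
Run set: F1, G8 (2 run).
Changed values: E10, F1, G8.

Initial pass — values computed on the first demand:
  G8 = -(2) = -2
  F1 = -2 * -2 = 4

Second demand — change propagation:
  G8: re-runs because E10 2->-9; new result 9.
  F1: re-runs because G8 -2->9; G8 -2->9; new result 81.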